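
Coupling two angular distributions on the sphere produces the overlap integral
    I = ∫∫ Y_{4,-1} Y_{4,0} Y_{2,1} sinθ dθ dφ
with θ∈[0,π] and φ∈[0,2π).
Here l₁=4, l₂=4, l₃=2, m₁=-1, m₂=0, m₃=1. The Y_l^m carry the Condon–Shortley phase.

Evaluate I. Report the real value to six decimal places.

m-sum 0 ✓  L=10 even ✓  0≤2≤8 ✓
Π(2lᵢ+1) = 9×9×5 = 405
triangle coeff Δ(4,4,2) = 1/13860
Σ_t [2,4]: t=2:+1/192 t=3:−1/36 t=4:+1/192 = -5/288
(3j)²=20/693 [(4 4 2; 0 0 0)], sign=-1
Σ_t [3,4]: t=3:−1/72 t=4:+1/96 = -1/288
(3j)²=1/462 [(4 4 2; -1 0 1)], sign=+1
⇒ 4πI² = 150/5929
I = (-1)√(150/5929/(4π)) = -0.04486937

-0.044869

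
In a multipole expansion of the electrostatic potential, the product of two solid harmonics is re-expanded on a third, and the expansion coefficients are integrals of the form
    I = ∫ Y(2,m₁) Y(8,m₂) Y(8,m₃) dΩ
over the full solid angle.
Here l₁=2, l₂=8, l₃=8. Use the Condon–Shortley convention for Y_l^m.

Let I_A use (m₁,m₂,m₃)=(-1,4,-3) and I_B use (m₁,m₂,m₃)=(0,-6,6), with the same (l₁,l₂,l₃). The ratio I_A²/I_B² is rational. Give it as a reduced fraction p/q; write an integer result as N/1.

Same 2,8,8: normalisation and zero-m 3j drop out of the ratio.
A: Δ: 2! 2! 14! / 19! → 1/348840; sum: t=1:−1/479001600 t=2:+1/174182400 = 1/273715200; 3j²(2 8 8; -1 4 -3) = Δ·Π!·Σ² = 49/3876  (sign -1)
B: Δ: 2! 2! 14! / 19! → 1/348840; sum: t=0:+1/3832012800 t=1:−1/6227020800 t=2:+1/348713164800 = 1/9686476800; 3j²(2 8 8; 0 -6 6) = Δ·Π!·Σ² = 6/1615  (sign +1)
I_A²/I_B² = (49/3876)/(6/1615) = 245/72

245/72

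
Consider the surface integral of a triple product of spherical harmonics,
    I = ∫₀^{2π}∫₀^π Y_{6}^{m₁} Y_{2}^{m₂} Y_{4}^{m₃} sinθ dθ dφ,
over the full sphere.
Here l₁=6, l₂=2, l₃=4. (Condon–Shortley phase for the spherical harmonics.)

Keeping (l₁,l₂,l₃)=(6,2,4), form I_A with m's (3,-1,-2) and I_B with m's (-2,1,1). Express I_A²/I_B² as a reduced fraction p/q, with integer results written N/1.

l's match ⇒ only the (l;m) 3-j factors differ between A and B.
A: triangle coeff Δ(6,2,4) = 1/6435; Σ_t [1,1]: t=1:−1/8640 = -1/8640; (3j)²=28/715 [(6 2 4; 3 -1 -2)], sign=-1
B: triangle coeff Δ(6,2,4) = 1/6435; Σ_t [3,3]: t=3:−1/4320 = -1/4320; (3j)²=224/6435 [(6 2 4; -2 1 1)], sign=+1
I_A²/I_B² = (28/715)/(224/6435) = 9/8

9/8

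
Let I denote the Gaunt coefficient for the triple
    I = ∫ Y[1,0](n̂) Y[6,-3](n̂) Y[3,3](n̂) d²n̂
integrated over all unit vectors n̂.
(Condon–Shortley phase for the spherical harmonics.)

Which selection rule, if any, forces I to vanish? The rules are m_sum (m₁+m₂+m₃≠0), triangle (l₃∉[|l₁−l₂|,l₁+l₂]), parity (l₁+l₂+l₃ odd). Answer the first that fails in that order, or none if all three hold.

triangle

Σmᵢ = 0  ✓
l₃∈[|l₁−l₂|,l₁+l₂]=[5,7], have l₃=3  ✗
Σlᵢ = 10 ⇒ even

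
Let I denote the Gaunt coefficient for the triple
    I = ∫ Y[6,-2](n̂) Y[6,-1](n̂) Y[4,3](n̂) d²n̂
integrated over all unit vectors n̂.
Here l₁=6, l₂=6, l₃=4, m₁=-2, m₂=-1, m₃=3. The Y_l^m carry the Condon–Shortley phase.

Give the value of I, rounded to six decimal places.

Checks pass: Σm=0; 16 even; l₃=4∈[0,12].
(2·6+1)(2·6+1)(2·4+1) = 1521
Δ: 8! 4! 4! / 17! → 1/15315300
sum: t=2:+1/829440 t=3:−1/25920 t=4:+1/9216 t=5:−1/25920 t=6:+1/829440 = 7/207360
3j²(6 6 4; 0 0 0) = Δ·Π!·Σ² = 28/2431  (sign +1)
sum: t=4:+1/82944 t=5:−1/103680 = 1/414720
3j²(6 6 4; -2 -1 3) = Δ·Π!·Σ² = 49/43758  (sign -1)
combine: 4πI² = 1521·28/2431·49/43758 = 686/34969
take √, sign -1: I = -0.03951077

-0.039511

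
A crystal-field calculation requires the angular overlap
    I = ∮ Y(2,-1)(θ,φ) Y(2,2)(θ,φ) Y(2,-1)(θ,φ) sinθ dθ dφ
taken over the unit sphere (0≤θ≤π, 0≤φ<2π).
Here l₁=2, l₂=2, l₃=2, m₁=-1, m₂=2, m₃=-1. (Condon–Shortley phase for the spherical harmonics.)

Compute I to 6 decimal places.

Rules hold: Σm=0, L=6 even, 0≤2≤4.
N = 5·5·5 = 125
Δ = 2!·2!·2!/7! = 1/630
Racah Σ t=0..2: t=0:+1/8 t=1:−1/1 t=2:+1/8 = -3/4
⇒ 3j(2 2 2; 0 0 0)² = 2/35, sgn -1
Racah Σ t=2..2: t=2:+1/4 = 1/4
⇒ 3j(2 2 2; -1 2 -1)² = 3/35, sgn -1
4πI² = N·(3j₀)²·(3jₘ)² = 30/49
I = +1·√(0.612245/4π) = 0.22072812

0.220728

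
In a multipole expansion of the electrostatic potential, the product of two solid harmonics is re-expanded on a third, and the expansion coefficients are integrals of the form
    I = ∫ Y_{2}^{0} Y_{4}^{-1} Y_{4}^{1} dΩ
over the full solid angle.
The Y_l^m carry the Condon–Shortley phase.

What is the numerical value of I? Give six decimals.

-0.139264

m-sum 0 ✓  L=10 even ✓  2≤4≤6 ✓
Π(2lᵢ+1) = 5×9×9 = 405
triangle coeff Δ(2,4,4) = 1/13860
Σ_t [0,2]: t=0:+1/192 t=1:−1/36 t=2:+1/192 = -5/288
(3j)²=20/693 [(2 4 4; 0 0 0)], sign=-1
Σ_t [0,2]: t=0:+1/144 t=1:−1/48 t=2:+1/480 = -17/1440
(3j)²=289/13860 [(2 4 4; 0 -1 1)], sign=+1
⇒ 4πI² = 1445/5929
I = (-1)√(1445/5929/(4π)) = -0.13926381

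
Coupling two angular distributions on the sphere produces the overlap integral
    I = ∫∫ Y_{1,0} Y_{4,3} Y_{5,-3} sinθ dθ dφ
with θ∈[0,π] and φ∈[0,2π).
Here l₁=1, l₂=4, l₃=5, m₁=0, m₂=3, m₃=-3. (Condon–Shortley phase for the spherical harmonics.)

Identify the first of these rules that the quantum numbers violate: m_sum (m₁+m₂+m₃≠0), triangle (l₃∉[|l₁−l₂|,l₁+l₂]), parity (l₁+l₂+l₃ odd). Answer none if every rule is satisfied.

azimuthal sum: 0 + 3 − 3 = 0  ✓
3 ≤ 5 ≤ 5 (triangle on l)  ✓
L = 1 + 4 + 5 = 10 (even)  ✓

none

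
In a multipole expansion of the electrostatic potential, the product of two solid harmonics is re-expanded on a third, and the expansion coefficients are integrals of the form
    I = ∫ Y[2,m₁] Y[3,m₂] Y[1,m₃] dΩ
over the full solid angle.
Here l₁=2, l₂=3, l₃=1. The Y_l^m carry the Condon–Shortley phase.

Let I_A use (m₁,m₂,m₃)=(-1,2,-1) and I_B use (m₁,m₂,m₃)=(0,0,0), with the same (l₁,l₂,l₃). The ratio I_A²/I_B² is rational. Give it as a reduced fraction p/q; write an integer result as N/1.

10/9

Same 2,3,1: normalisation and zero-m 3j drop out of the ratio.
A: Δ: 4! 0! 2! / 7! → 1/105; sum: t=3:−1/12 = -1/12; 3j²(2 3 1; -1 2 -1) = Δ·Π!·Σ² = 2/21  (sign -1)
B: Δ: 4! 0! 2! / 7! → 1/105; sum: t=2:+1/4 = 1/4; 3j²(2 3 1; 0 0 0) = Δ·Π!·Σ² = 3/35  (sign -1)
I_A²/I_B² = (2/21)/(3/35) = 10/9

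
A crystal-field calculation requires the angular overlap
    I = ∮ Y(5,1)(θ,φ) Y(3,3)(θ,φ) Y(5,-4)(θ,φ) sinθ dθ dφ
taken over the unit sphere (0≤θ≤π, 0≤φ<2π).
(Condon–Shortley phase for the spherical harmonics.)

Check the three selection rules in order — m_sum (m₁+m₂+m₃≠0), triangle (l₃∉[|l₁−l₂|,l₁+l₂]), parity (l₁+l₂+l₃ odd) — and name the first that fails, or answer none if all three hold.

m₁+m₂+m₃ = 1 + 3 − 4 = 0  ✓
triangle: |5−3|=2 ≤ l₃=5 ≤ 5+3=8  ✓
parity: l₁+l₂+l₃ = 13 is odd  ✗

parity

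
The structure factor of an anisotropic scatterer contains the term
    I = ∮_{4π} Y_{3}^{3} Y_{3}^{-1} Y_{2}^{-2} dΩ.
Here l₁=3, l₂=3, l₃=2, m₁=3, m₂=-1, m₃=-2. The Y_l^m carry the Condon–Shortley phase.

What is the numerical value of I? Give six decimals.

0.132981

Checks pass: Σm=0; 8 even; l₃=2∈[0,6].
(2·3+1)(2·3+1)(2·2+1) = 245
Δ: 4! 2! 2! / 9! → 1/3780
sum: t=1:−1/24 t=2:+1/4 t=3:−1/24 = 1/6
3j²(3 3 2; 0 0 0) = Δ·Π!·Σ² = 4/105  (sign +1)
sum: t=0:+1/96 = 1/96
3j²(3 3 2; 3 -1 -2) = Δ·Π!·Σ² = 1/42  (sign +1)
combine: 4πI² = 245·4/105·1/42 = 2/9
take √, sign +1: I = 0.13298076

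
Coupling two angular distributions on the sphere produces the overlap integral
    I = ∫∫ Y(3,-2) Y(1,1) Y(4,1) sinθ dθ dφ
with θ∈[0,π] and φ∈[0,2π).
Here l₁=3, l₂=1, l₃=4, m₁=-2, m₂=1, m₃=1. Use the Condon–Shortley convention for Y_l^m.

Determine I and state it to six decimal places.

Rules hold: Σm=0, L=8 even, 2≤4≤4.
N = 7·3·9 = 189
Δ = 0!·6!·2!/9! = 1/252
Racah Σ t=0..0: t=0:+1/36 = 1/36
⇒ 3j(3 1 4; 0 0 0)² = 4/63, sgn +1
Racah Σ t=0..0: t=0:+1/240 = 1/240
⇒ 3j(3 1 4; -2 1 1)² = 1/84, sgn -1
4πI² = N·(3j₀)²·(3jₘ)² = 1/7
I = -1·√(0.142857/4π) = -0.10662181

-0.106622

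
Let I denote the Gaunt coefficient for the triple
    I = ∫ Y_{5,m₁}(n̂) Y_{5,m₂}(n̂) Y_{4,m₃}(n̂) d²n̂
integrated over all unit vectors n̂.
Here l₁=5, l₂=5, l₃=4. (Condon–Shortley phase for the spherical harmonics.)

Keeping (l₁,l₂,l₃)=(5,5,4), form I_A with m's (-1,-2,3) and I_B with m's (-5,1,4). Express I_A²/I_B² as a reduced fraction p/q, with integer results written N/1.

5/12

Same 5,5,4: normalisation and zero-m 3j drop out of the ratio.
A: Δ: 6! 4! 4! / 15! → 1/3153150; sum: t=2:+1/6912 t=3:−1/5184 = -1/20736; 3j²(5 5 4; -1 -2 3) = Δ·Π!·Σ² = 5/2574  (sign +1)
B: Δ: 6! 4! 4! / 15! → 1/3153150; sum: t=6:+1/414720 = 1/414720; 3j²(5 5 4; -5 1 4) = Δ·Π!·Σ² = 2/429  (sign +1)
I_A²/I_B² = (5/2574)/(2/429) = 5/12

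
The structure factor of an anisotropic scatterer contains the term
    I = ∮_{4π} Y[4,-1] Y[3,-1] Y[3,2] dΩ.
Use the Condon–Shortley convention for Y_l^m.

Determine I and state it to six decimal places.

0.145070

m-sum 0 ✓  L=10 even ✓  1≤3≤7 ✓
Π(2lᵢ+1) = 9×7×7 = 441
triangle coeff Δ(4,3,3) = 1/34650
Σ_t [1,3]: t=1:−1/72 t=2:+1/16 t=3:−1/72 = 5/144
(3j)²=2/77 [(4 3 3; 0 0 0)], sign=-1
Σ_t [1,2]: t=1:−1/144 t=2:+1/48 = 1/72
(3j)²=16/693 [(4 3 3; -1 -1 2)], sign=-1
⇒ 4πI² = 32/121
I = (+1)√(32/121/(4π)) = 0.14506992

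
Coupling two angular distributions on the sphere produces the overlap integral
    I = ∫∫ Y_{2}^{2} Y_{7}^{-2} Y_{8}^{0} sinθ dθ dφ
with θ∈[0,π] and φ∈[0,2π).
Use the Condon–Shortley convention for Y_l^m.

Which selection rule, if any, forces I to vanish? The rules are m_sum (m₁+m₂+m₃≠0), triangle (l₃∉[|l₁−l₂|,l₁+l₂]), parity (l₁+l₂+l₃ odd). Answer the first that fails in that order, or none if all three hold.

azimuthal sum: 2 − 2 + 0 = 0  ✓
5 ≤ 8 ≤ 9 (triangle on l)  ✓
L = 2 + 7 + 8 = 17 (odd)  ✗

parity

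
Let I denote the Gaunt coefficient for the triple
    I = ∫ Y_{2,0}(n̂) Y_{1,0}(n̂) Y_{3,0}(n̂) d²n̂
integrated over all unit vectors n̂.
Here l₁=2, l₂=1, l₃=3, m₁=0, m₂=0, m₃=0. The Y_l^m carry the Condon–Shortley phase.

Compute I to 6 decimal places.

0.247767

Checks pass: Σm=0; 6 even; l₃=3∈[1,3].
(2·2+1)(2·1+1)(2·3+1) = 105
Δ: 0! 4! 2! / 7! → 1/105
sum: t=0:+1/4 = 1/4
3j²(2 1 3; 0 0 0) = Δ·Π!·Σ² = 3/35  (sign -1)
(m-triple is (0,0,0) — same symbol as above.)
combine: 4πI² = 105·3/35·3/35 = 27/35
take √, sign +1: I = 0.24776670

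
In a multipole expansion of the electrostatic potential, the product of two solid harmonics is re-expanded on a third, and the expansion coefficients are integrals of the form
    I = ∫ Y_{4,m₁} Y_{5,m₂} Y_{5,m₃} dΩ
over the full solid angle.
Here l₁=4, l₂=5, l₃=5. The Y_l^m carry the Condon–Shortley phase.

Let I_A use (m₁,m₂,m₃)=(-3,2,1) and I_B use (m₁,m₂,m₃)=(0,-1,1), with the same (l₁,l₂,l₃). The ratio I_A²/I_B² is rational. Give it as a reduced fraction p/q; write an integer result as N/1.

5/16

l's match ⇒ only the (l;m) 3-j factors differ between A and B.
A: triangle coeff Δ(4,5,5) = 1/3153150; Σ_t [3,4]: t=3:−1/6912 t=4:+1/5184 = 1/20736; (3j)²=5/2574 [(4 5 5; -3 2 1)], sign=+1
B: triangle coeff Δ(4,5,5) = 1/3153150; Σ_t [0,4]: t=0:+1/27648 t=1:−1/1296 t=2:+1/768 t=3:−1/4320 t=4:+1/414720 = 7/20736; (3j)²=8/1287 [(4 5 5; 0 -1 1)], sign=+1
I_A²/I_B² = (5/2574)/(8/1287) = 5/16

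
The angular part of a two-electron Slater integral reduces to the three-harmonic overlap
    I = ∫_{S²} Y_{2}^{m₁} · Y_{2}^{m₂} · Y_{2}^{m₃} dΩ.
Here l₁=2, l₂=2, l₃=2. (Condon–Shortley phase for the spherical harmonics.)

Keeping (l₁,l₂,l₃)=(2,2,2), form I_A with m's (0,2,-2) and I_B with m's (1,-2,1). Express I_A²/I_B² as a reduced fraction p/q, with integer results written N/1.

2/3

l's match ⇒ only the (l;m) 3-j factors differ between A and B.
A: triangle coeff Δ(2,2,2) = 1/630; Σ_t [2,2]: t=2:+1/8 = 1/8; (3j)²=2/35 [(2 2 2; 0 2 -2)], sign=+1
B: triangle coeff Δ(2,2,2) = 1/630; Σ_t [0,0]: t=0:+1/4 = 1/4; (3j)²=3/35 [(2 2 2; 1 -2 1)], sign=-1
I_A²/I_B² = (2/35)/(3/35) = 2/3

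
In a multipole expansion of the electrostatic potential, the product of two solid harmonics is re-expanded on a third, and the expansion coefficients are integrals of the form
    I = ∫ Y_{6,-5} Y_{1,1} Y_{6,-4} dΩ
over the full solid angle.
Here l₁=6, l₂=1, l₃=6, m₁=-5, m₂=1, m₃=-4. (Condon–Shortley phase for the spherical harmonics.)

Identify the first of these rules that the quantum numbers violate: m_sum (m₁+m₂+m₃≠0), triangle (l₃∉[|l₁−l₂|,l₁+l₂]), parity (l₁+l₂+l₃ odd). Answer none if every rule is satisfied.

azimuthal sum: -5 + 1 − 4 = -8  ✗
5 ≤ 6 ≤ 7 (triangle on l)
L = 6 + 1 + 6 = 13 (odd)

m_sum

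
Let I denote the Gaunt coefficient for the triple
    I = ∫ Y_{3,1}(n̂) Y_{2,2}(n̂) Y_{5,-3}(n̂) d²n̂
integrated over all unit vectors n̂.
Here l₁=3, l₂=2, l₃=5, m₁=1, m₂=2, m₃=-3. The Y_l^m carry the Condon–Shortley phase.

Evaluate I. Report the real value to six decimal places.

Checks pass: Σm=0; 10 even; l₃=5∈[1,5].
(2·3+1)(2·2+1)(2·5+1) = 385
Δ: 0! 6! 4! / 11! → 1/2310
sum: t=0:+1/144 = 1/144
3j²(3 2 5; 0 0 0) = Δ·Π!·Σ² = 10/231  (sign -1)
sum: t=0:+1/1152 = 1/1152
3j²(3 2 5; 1 2 -3) = Δ·Π!·Σ² = 1/33  (sign +1)
combine: 4πI² = 385·10/231·1/33 = 50/99
take √, sign -1: I = -0.20047604

-0.200476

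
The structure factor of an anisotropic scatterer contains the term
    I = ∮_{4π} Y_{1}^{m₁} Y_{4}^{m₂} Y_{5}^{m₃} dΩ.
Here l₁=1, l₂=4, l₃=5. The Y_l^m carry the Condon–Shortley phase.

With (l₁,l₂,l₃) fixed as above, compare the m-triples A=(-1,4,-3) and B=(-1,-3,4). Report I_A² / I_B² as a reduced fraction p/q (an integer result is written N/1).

1/36

Shared (l₁,l₂,l₃)=(1,4,5): N and (l;000)² cancel in I_A²/I_B².
A: Δ = 0!·2!·8!/11! = 1/495; Racah Σ t=0..0: t=0:+1/80640 = 1/80640; ⇒ 3j(1 4 5; -1 4 -3)² = 1/495, sgn +1
B: Δ = 0!·2!·8!/11! = 1/495; Racah Σ t=0..0: t=0:+1/10080 = 1/10080; ⇒ 3j(1 4 5; -1 -3 4)² = 4/55, sgn -1
I_A²/I_B² = (1/495)/(4/55) = 1/36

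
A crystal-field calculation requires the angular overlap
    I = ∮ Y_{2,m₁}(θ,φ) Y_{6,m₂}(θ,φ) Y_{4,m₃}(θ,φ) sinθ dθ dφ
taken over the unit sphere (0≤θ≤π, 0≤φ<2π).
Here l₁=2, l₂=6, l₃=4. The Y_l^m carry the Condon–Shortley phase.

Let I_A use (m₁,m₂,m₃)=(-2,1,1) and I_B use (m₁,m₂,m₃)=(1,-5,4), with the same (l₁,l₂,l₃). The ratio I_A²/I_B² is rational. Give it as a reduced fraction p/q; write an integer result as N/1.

7/33

l's match ⇒ only the (l;m) 3-j factors differ between A and B.
A: triangle coeff Δ(2,6,4) = 1/6435; Σ_t [4,4]: t=4:+1/17280 = 1/17280; (3j)²=7/1287 [(2 6 4; -2 1 1)], sign=-1
B: triangle coeff Δ(2,6,4) = 1/6435; Σ_t [1,1]: t=1:−1/241920 = -1/241920; (3j)²=1/39 [(2 6 4; 1 -5 4)], sign=-1
I_A²/I_B² = (7/1287)/(1/39) = 7/33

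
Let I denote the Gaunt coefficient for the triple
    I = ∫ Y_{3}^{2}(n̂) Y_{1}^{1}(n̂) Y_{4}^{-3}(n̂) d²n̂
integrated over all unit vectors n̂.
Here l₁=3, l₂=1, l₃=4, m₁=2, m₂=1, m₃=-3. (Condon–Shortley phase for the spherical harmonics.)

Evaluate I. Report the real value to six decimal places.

-0.282095

Checks pass: Σm=0; 8 even; l₃=4∈[2,4].
(2·3+1)(2·1+1)(2·4+1) = 189
Δ: 0! 6! 2! / 9! → 1/252
sum: t=0:+1/36 = 1/36
3j²(3 1 4; 0 0 0) = Δ·Π!·Σ² = 4/63  (sign +1)
sum: t=0:+1/240 = 1/240
3j²(3 1 4; 2 1 -3) = Δ·Π!·Σ² = 1/12  (sign -1)
combine: 4πI² = 189·4/63·1/12 = 1/1
take √, sign -1: I = -0.28209479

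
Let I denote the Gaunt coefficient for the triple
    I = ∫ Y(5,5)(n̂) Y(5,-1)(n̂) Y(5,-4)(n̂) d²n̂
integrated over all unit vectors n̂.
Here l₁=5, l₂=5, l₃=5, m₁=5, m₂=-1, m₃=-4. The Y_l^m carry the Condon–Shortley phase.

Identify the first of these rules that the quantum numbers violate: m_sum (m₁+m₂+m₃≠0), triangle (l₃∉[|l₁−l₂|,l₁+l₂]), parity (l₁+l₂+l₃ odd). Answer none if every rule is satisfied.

parity

Σmᵢ = 0  ✓
l₃∈[|l₁−l₂|,l₁+l₂]=[0,10], have l₃=5  ✓
Σlᵢ = 15 ⇒ odd  ✗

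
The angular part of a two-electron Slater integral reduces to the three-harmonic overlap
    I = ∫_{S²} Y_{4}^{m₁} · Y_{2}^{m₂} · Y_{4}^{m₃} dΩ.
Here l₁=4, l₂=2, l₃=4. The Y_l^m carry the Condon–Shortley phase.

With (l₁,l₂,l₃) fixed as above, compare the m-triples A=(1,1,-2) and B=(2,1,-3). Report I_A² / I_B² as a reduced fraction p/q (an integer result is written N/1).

Same 4,2,4: normalisation and zero-m 3j drop out of the ratio.
A: Δ: 2! 6! 2! / 11! → 1/13860; sum: t=1:−1/96 t=2:+1/240 = -1/160; 3j²(4 2 4; 1 1 -2) = Δ·Π!·Σ² = 27/1540  (sign -1)
B: Δ: 2! 6! 2! / 11! → 1/13860; sum: t=1:−1/240 t=2:+1/1440 = -1/288; 3j²(4 2 4; 2 1 -3) = Δ·Π!·Σ² = 5/132  (sign +1)
I_A²/I_B² = (27/1540)/(5/132) = 81/175

81/175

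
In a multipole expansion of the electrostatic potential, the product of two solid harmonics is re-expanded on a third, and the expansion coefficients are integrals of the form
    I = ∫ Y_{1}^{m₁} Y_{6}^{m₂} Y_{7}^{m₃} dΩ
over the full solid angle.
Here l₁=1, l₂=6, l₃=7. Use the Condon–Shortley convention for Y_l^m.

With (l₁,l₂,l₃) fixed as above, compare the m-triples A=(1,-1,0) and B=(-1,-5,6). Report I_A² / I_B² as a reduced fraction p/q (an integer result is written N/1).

Shared (l₁,l₂,l₃)=(1,6,7): N and (l;000)² cancel in I_A²/I_B².
A: Δ = 0!·2!·12!/15! = 1/1365; Racah Σ t=0..0: t=0:+1/1209600 = 1/1209600; ⇒ 3j(1 6 7; 1 -1 0)² = 1/65, sgn -1
B: Δ = 0!·2!·12!/15! = 1/1365; Racah Σ t=0..0: t=0:+1/79833600 = 1/79833600; ⇒ 3j(1 6 7; -1 -5 6)² = 2/35, sgn -1
I_A²/I_B² = (1/65)/(2/35) = 7/26

7/26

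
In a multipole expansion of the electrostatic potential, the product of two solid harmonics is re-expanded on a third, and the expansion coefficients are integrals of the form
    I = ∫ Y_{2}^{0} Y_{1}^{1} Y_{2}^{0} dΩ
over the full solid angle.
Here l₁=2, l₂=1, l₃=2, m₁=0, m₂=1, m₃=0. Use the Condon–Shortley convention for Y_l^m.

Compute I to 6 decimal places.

0.000000

m-sum = 0 + 1 + 0 = 1 ≠ 0 ⇒ I = 0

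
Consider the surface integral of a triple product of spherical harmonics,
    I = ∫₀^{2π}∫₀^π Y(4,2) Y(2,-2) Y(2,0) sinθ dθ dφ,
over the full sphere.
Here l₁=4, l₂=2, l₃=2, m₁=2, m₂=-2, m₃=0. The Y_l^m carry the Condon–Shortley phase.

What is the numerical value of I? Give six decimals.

Rules hold: Σm=0, L=8 even, 2≤2≤6.
N = 9·5·5 = 225
Δ = 4!·4!·0!/9! = 1/630
Racah Σ t=2..2: t=2:+1/16 = 1/16
⇒ 3j(4 2 2; 0 0 0)² = 2/35, sgn +1
Racah Σ t=0..0: t=0:+1/96 = 1/96
⇒ 3j(4 2 2; 2 -2 0)² = 1/42, sgn +1
4πI² = N·(3j₀)²·(3jₘ)² = 15/49
I = +1·√(0.306122/4π) = 0.15607835

0.156078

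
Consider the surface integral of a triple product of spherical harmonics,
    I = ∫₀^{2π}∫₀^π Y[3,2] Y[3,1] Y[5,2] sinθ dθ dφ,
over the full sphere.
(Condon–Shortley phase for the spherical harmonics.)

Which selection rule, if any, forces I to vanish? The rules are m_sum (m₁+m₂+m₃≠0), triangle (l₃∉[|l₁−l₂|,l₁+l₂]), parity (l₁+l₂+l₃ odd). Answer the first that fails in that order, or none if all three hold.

azimuthal sum: 2 + 1 + 2 = 5  ✗
0 ≤ 5 ≤ 6 (triangle on l)
L = 3 + 3 + 5 = 11 (odd)

m_sum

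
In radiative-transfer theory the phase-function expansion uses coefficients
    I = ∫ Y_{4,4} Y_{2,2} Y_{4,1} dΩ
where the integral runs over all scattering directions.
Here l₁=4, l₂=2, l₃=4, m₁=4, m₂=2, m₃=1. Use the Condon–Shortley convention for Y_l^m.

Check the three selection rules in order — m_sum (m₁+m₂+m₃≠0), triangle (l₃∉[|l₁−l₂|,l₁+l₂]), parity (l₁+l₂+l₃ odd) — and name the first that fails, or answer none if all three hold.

m₁+m₂+m₃ = 4 + 2 + 1 = 7  ✗
triangle: |4−2|=2 ≤ l₃=4 ≤ 4+2=6
parity: l₁+l₂+l₃ = 10 is even

m_sum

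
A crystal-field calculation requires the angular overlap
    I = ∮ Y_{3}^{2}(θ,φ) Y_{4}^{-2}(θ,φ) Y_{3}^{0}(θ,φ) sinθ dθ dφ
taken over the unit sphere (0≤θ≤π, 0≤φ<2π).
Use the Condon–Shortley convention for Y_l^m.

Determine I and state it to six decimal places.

-0.044418

Rules hold: Σm=0, L=10 even, 1≤3≤7.
N = 7·9·7 = 441
Δ = 4!·2!·4!/11! = 1/34650
Racah Σ t=1..3: t=1:−1/72 t=2:+1/16 t=3:−1/72 = 5/144
⇒ 3j(3 4 3; 0 0 0)² = 2/77, sgn -1
Racah Σ t=0..1: t=0:+1/96 t=1:−1/72 = -1/288
⇒ 3j(3 4 3; 2 -2 0)² = 1/462, sgn +1
4πI² = N·(3j₀)²·(3jₘ)² = 3/121
I = -1·√(0.0247934/4π) = -0.04441841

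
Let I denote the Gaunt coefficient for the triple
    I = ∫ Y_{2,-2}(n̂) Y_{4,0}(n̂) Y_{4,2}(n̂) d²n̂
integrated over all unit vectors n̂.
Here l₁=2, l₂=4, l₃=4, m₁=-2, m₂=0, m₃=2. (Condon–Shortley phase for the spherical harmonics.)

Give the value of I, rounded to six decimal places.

Checks pass: Σm=0; 10 even; l₃=4∈[2,6].
(2·2+1)(2·4+1)(2·4+1) = 405
Δ: 2! 2! 6! / 11! → 1/13860
sum: t=0:+1/192 t=1:−1/36 t=2:+1/192 = -5/288
3j²(2 4 4; 0 0 0) = Δ·Π!·Σ² = 20/693  (sign -1)
sum: t=2:+1/192 = 1/192
3j²(2 4 4; -2 0 2) = Δ·Π!·Σ² = 3/77  (sign +1)
combine: 4πI² = 405·20/693·3/77 = 2700/5929
take √, sign -1: I = -0.19036462

-0.190365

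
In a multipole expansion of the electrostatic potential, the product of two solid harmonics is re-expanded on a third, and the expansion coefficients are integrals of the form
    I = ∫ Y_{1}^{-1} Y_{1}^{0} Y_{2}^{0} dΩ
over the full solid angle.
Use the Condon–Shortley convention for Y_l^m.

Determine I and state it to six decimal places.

-1 + 0 + 0 = -1 ≠ 0: azimuthal integral kills it; I = 0

0.000000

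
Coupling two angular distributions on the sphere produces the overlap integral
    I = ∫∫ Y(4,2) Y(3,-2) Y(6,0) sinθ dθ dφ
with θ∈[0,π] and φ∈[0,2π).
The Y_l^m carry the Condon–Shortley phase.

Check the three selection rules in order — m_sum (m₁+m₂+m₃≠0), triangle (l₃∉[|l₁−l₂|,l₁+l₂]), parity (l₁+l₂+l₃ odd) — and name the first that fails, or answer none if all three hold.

azimuthal sum: 2 − 2 + 0 = 0  ✓
1 ≤ 6 ≤ 7 (triangle on l)  ✓
L = 4 + 3 + 6 = 13 (odd)  ✗

parity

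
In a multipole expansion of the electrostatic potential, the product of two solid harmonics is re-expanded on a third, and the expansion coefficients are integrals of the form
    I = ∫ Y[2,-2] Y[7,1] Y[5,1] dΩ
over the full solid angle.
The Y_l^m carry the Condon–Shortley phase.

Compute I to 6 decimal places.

-0.094812

Checks pass: Σm=0; 14 even; l₃=5∈[5,9].
(2·2+1)(2·7+1)(2·5+1) = 825
Δ: 4! 0! 10! / 15! → 1/15015
sum: t=2:+1/57600 = 1/57600
3j²(2 7 5; 0 0 0) = Δ·Π!·Σ² = 21/715  (sign -1)
sum: t=4:+1/414720 = 1/414720
3j²(2 7 5; -2 1 1) = Δ·Π!·Σ² = 2/429  (sign +1)
combine: 4πI² = 825·21/715·2/429 = 210/1859
take √, sign -1: I = -0.09481237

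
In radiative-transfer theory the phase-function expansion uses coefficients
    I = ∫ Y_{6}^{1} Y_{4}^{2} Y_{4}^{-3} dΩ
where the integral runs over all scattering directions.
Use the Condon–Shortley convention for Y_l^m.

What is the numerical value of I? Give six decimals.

Rules hold: Σm=0, L=14 even, 2≤4≤10.
N = 13·9·9 = 1053
Δ = 6!·6!·2!/15! = 1/1261260
Racah Σ t=2..4: t=2:+1/4608 t=3:−1/1296 t=4:+1/4608 = -7/20736
⇒ 3j(6 4 4; 0 0 0)² = 20/1287, sgn -1
Racah Σ t=4..5: t=4:+1/11520 t=5:−1/86400 = 13/172800
⇒ 3j(6 4 4; 1 2 -3)² = 13/660, sgn -1
4πI² = N·(3j₀)²·(3jₘ)² = 39/121
I = +1·√(0.322314/4π) = 0.16015286

0.160153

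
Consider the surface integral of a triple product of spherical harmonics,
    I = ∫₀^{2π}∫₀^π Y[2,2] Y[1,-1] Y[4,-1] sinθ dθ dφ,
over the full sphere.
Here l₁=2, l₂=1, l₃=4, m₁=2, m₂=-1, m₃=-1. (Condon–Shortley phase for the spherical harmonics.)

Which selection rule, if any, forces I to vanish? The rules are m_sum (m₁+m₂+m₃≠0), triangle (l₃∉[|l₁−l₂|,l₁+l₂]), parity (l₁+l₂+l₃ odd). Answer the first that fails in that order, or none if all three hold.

azimuthal sum: 2 − 1 − 1 = 0  ✓
1 ≤ 4 ≤ 3 (triangle on l)  ✗
L = 2 + 1 + 4 = 7 (odd)

triangle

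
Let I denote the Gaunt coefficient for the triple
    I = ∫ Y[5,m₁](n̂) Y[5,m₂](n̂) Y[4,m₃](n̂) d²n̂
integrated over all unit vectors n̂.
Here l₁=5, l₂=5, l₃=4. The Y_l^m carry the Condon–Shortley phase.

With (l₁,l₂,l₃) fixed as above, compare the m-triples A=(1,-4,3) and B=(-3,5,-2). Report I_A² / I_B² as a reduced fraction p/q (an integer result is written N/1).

Same 5,5,4: normalisation and zero-m 3j drop out of the ratio.
A: Δ: 6! 4! 4! / 15! → 1/3153150; sum: t=0:+1/103680 t=1:−1/17280 = -1/20736; 3j²(5 5 4; 1 -4 3) = Δ·Π!·Σ² = 10/429  (sign +1)
B: Δ: 6! 4! 4! / 15! → 1/3153150; sum: t=6:+1/69120 = 1/69120; 3j²(5 5 4; -3 5 -2) = Δ·Π!·Σ² = 4/143  (sign +1)
I_A²/I_B² = (10/429)/(4/143) = 5/6

5/6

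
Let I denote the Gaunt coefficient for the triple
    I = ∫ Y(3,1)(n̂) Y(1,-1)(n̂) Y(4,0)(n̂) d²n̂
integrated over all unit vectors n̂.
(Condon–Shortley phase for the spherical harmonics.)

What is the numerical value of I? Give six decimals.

0.150786

Rules hold: Σm=0, L=8 even, 2≤4≤4.
N = 7·3·9 = 189
Δ = 0!·6!·2!/9! = 1/252
Racah Σ t=0..0: t=0:+1/36 = 1/36
⇒ 3j(3 1 4; 0 0 0)² = 4/63, sgn +1
Racah Σ t=0..0: t=0:+1/96 = 1/96
⇒ 3j(3 1 4; 1 -1 0)² = 1/42, sgn +1
4πI² = N·(3j₀)²·(3jₘ)² = 2/7
I = +1·√(0.285714/4π) = 0.15078601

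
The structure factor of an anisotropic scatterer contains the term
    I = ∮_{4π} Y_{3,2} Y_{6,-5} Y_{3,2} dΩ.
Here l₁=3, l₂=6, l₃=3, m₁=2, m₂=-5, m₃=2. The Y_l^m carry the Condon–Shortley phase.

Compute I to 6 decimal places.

0.000000

Σmᵢ = -1 ≠ 0, so the φ-integral vanishes; I = 0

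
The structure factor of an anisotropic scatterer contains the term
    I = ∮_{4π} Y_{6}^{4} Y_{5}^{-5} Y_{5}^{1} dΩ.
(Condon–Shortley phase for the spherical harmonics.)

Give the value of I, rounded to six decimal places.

m-sum 0 ✓  L=16 even ✓  1≤5≤11 ✓
Π(2lᵢ+1) = 13×11×11 = 1573
triangle coeff Δ(6,5,5) = 1/28588560
Σ_t [1,5]: t=1:−1/345600 t=2:+1/13824 t=3:−1/5184 t=4:+1/13824 t=5:−1/345600 = -7/129600
(3j)²=80/7293 [(6 5 5; 0 0 0)], sign=+1
Σ_t [0,0]: t=0:+1/829440 = 1/829440
(3j)²=225/9724 [(6 5 5; 4 -5 1)], sign=+1
⇒ 4πI² = 1500/3757
I = (+1)√(1500/3757/(4π)) = 0.17824613

0.178246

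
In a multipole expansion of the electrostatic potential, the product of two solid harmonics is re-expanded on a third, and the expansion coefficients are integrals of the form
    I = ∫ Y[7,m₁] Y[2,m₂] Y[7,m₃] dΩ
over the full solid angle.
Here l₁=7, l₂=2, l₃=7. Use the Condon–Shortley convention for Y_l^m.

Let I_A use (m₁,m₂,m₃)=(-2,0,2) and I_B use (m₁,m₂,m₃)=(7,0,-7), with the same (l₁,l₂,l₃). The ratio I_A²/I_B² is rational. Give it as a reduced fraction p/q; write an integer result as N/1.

1936/8281

l's match ⇒ only the (l;m) 3-j factors differ between A and B.
A: triangle coeff Δ(7,2,7) = 1/185640; Σ_t [0,2]: t=0:+1/8709120 t=1:−1/967680 t=2:+1/2419200 = -11/21772800; (3j)²=242/23205 [(7 2 7; -2 0 2)], sign=+1
B: triangle coeff Δ(7,2,7) = 1/185640; Σ_t [0,0]: t=0:+1/1916006400 = 1/1916006400; (3j)²=91/2040 [(7 2 7; 7 0 -7)], sign=+1
I_A²/I_B² = (242/23205)/(91/2040) = 1936/8281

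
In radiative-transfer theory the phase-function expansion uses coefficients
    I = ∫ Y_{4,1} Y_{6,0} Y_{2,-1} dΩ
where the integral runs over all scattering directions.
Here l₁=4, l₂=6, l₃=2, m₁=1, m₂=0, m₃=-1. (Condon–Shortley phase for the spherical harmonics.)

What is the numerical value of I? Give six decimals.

Rules hold: Σm=0, L=12 even, 2≤2≤10.
N = 9·13·5 = 585
Δ = 8!·0!·4!/13! = 1/6435
Racah Σ t=4..4: t=4:+1/2304 = 1/2304
⇒ 3j(4 6 2; 0 0 0)² = 5/143, sgn +1
Racah Σ t=3..3: t=3:−1/4320 = -1/4320
⇒ 3j(4 6 2; 1 0 -1)² = 8/429, sgn +1
4πI² = N·(3j₀)²·(3jₘ)² = 600/1573
I = +1·√(0.381437/4π) = 0.17422334

0.174223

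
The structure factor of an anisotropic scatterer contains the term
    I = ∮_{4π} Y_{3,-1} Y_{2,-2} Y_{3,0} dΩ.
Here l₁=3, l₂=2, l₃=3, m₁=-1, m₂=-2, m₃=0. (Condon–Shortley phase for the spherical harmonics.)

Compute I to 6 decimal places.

Σmᵢ = -3 ≠ 0, so the φ-integral vanishes; I = 0

0.000000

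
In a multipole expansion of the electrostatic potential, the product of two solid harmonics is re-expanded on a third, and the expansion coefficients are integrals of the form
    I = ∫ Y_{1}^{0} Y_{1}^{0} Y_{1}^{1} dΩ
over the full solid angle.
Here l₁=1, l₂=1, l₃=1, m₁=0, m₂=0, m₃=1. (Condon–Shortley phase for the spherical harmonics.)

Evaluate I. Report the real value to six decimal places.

0.000000

0 + 0 + 1 = 1 ≠ 0: azimuthal integral kills it; I = 0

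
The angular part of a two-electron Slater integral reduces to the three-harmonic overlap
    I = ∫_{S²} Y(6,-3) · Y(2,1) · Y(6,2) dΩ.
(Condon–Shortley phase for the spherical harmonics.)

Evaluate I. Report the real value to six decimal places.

m-sum 0 ✓  L=14 even ✓  4≤6≤8 ✓
Π(2lᵢ+1) = 13×5×13 = 845
triangle coeff Δ(6,2,6) = 1/90090
Σ_t [0,2]: t=0:+1/69120 t=1:−1/14400 t=2:+1/69120 = -7/172800
(3j)²=14/715 [(6 2 6; 0 0 0)], sign=-1
Σ_t [1,2]: t=1:−1/161280 t=2:+1/60480 = 1/96768
(3j)²=15/1001 [(6 2 6; -3 1 2)], sign=+1
⇒ 4πI² = 30/121
I = (-1)√(30/121/(4π)) = -0.14046335

-0.140463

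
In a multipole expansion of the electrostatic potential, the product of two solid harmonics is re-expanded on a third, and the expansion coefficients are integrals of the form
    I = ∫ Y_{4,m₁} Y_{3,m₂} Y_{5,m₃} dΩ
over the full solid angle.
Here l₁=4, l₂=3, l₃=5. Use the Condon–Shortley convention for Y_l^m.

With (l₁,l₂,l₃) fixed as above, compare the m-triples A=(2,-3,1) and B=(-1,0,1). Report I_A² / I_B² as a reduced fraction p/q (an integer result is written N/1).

1125/722

l's match ⇒ only the (l;m) 3-j factors differ between A and B.
A: triangle coeff Δ(4,3,5) = 1/180180; Σ_t [0,0]: t=0:+1/2304 = 1/2304; (3j)²=75/4004 [(4 3 5; 2 -3 1)], sign=+1
B: triangle coeff Δ(4,3,5) = 1/180180; Σ_t [0,2]: t=0:+1/1440 t=1:−1/192 t=2:+1/432 = -19/8640; (3j)²=361/30030 [(4 3 5; -1 0 1)], sign=-1
I_A²/I_B² = (75/4004)/(361/30030) = 1125/722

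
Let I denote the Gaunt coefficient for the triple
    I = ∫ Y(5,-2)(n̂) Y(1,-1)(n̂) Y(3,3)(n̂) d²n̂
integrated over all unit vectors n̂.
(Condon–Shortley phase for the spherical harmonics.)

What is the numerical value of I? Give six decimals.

0.000000

l₃=3 ∉ [4,6] — triangle fails ⇒ I = 0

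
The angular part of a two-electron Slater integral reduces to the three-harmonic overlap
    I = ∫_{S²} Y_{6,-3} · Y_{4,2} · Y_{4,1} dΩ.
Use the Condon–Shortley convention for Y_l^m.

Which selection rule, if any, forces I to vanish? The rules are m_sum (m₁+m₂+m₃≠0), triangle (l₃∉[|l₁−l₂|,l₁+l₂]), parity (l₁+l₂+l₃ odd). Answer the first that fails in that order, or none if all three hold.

none

m₁+m₂+m₃ = -3 + 2 + 1 = 0  ✓
triangle: |6−4|=2 ≤ l₃=4 ≤ 6+4=10  ✓
parity: l₁+l₂+l₃ = 14 is even  ✓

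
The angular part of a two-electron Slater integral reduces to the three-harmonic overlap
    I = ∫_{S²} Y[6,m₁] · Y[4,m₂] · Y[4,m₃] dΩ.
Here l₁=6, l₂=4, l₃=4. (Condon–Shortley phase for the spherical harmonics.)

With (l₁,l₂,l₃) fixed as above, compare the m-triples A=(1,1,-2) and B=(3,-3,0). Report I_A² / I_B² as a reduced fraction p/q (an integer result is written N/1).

Shared (l₁,l₂,l₃)=(6,4,4): N and (l;000)² cancel in I_A²/I_B².
A: Δ = 6!·6!·2!/15! = 1/1261260; Racah Σ t=3..5: t=3:−1/3456 t=4:+1/5760 t=5:−1/172800 = -7/57600; ⇒ 3j(6 4 4; 1 1 -2)² = 21/2860, sgn -1
B: Δ = 6!·6!·2!/15! = 1/1261260; Racah Σ t=0..1: t=0:+1/25920 t=1:−1/11520 = -1/20736; ⇒ 3j(6 4 4; 3 -3 0)² = 5/429, sgn -1
I_A²/I_B² = (21/2860)/(5/429) = 63/100

63/100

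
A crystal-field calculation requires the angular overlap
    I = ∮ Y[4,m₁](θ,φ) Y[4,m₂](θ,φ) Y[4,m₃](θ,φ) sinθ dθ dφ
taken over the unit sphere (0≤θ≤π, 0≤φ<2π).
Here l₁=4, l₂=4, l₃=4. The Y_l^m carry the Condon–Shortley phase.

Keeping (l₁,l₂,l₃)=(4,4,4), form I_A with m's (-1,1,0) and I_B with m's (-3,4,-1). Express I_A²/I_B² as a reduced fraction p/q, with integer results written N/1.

81/490

l's match ⇒ only the (l;m) 3-j factors differ between A and B.
A: triangle coeff Δ(4,4,4) = 1/450450; Σ_t [1,4]: t=1:−1/3456 t=2:+1/144 t=3:−1/96 t=4:+1/864 = -1/384; (3j)²=9/2002 [(4 4 4; -1 1 0)], sign=-1
B: triangle coeff Δ(4,4,4) = 1/450450; Σ_t [4,4]: t=4:+1/3456 = 1/3456; (3j)²=35/1287 [(4 4 4; -3 4 -1)], sign=-1
I_A²/I_B² = (9/2002)/(35/1287) = 81/490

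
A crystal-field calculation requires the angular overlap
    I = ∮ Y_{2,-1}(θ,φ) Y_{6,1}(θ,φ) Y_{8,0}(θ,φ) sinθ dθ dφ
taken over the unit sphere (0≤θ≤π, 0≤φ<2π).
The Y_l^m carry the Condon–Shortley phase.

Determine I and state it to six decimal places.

0.179619

m-sum 0 ✓  L=16 even ✓  4≤8≤8 ✓
Π(2lᵢ+1) = 5×13×17 = 1105
triangle coeff Δ(2,6,8) = 1/30940
Σ_t [0,0]: t=0:+1/2073600 = 1/2073600
(3j)²=28/1105 [(2 6 8; 0 0 0)], sign=+1
Σ_t [0,0]: t=0:+1/3628800 = 1/3628800
(3j)²=16/1105 [(2 6 8; -1 1 0)], sign=+1
⇒ 4πI² = 448/1105
I = (+1)√(448/1105/(4π)) = 0.17961927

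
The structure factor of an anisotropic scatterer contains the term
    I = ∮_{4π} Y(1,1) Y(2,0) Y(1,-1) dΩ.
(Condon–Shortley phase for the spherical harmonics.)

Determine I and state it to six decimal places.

0.126157

m-sum 0 ✓  L=4 even ✓  1≤1≤3 ✓
Π(2lᵢ+1) = 3×5×3 = 45
triangle coeff Δ(1,2,1) = 1/30
Σ_t [1,1]: t=1:−1/1 = -1/1
(3j)²=2/15 [(1 2 1; 0 0 0)], sign=+1
Σ_t [0,0]: t=0:+1/4 = 1/4
(3j)²=1/30 [(1 2 1; 1 0 -1)], sign=+1
⇒ 4πI² = 1/5
I = (+1)√(1/5/(4π)) = 0.12615663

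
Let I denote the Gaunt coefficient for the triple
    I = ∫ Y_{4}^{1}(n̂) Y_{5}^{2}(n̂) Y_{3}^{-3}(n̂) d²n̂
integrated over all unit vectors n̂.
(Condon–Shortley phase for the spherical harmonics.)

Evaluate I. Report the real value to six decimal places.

-0.179179

Rules hold: Σm=0, L=12 even, 1≤3≤9.
N = 9·11·7 = 693
Δ = 6!·2!·4!/13! = 1/180180
Racah Σ t=2..4: t=2:+1/576 t=3:−1/144 t=4:+1/576 = -1/288
⇒ 3j(4 5 3; 0 0 0)² = 20/1001, sgn +1
Racah Σ t=3..3: t=3:−1/1728 = -1/1728
⇒ 3j(4 5 3; 1 2 -3)² = 25/858, sgn -1
4πI² = N·(3j₀)²·(3jₘ)² = 750/1859
I = -1·√(0.403443/4π) = -0.17917854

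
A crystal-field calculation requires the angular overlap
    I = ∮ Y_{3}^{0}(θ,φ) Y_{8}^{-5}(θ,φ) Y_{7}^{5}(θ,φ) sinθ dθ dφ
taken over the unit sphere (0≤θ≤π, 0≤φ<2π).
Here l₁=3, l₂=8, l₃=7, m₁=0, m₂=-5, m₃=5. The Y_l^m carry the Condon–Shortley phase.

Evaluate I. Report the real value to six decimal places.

m-sum 0 ✓  L=18 even ✓  5≤7≤11 ✓
Π(2lᵢ+1) = 7×17×15 = 1785
triangle coeff Δ(3,8,7) = 1/5290740
Σ_t [1,3]: t=1:−1/7257600 t=2:+1/2073600 t=3:−1/7257600 = 1/4838400
(3j)²=252/20995 [(3 8 7; 0 0 0)], sign=-1
Σ_t [1,3]: t=1:−1/87091200 t=2:+1/159667200 t=3:−1/5748019200 = -31/5748019200
(3j)²=961/135660 [(3 8 7; 0 -5 5)], sign=-1
⇒ 4πI² = 60543/398905
I = (+1)√(60543/398905/(4π)) = 0.10989863

0.109899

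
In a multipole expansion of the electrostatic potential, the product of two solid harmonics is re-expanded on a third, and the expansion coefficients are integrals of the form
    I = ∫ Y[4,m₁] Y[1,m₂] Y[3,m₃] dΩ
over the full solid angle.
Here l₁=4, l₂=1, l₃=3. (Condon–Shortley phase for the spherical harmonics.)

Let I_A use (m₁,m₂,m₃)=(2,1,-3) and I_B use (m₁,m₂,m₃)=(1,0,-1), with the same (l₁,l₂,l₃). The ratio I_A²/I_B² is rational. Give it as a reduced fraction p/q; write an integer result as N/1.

1/15

Shared (l₁,l₂,l₃)=(4,1,3): N and (l;000)² cancel in I_A²/I_B².
A: Δ = 2!·6!·0!/9! = 1/252; Racah Σ t=2..2: t=2:+1/1440 = 1/1440; ⇒ 3j(4 1 3; 2 1 -3)² = 1/252, sgn +1
B: Δ = 2!·6!·0!/9! = 1/252; Racah Σ t=1..1: t=1:−1/48 = -1/48; ⇒ 3j(4 1 3; 1 0 -1)² = 5/84, sgn -1
I_A²/I_B² = (1/252)/(5/84) = 1/15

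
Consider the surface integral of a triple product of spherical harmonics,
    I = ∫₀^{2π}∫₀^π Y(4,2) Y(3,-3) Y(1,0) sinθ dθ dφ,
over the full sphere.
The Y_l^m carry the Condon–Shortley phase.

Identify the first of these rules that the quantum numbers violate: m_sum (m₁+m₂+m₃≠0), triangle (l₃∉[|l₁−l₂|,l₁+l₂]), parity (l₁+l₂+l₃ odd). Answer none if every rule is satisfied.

m_sum

Σmᵢ = -1  ✗
l₃∈[|l₁−l₂|,l₁+l₂]=[1,7], have l₃=1
Σlᵢ = 8 ⇒ even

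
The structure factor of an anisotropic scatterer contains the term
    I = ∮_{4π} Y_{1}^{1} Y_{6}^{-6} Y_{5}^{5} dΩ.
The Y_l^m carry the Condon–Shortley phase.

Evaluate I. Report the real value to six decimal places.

0.331940

m-sum 0 ✓  L=12 even ✓  5≤5≤7 ✓
Π(2lᵢ+1) = 3×13×11 = 429
triangle coeff Δ(1,6,5) = 1/858
Σ_t [1,1]: t=1:−1/14400 = -1/14400
(3j)²=6/143 [(1 6 5; 0 0 0)], sign=+1
Σ_t [0,0]: t=0:+1/7257600 = 1/7257600
(3j)²=1/13 [(1 6 5; 1 -6 5)], sign=+1
⇒ 4πI² = 18/13
I = (+1)√(18/13/(4π)) = 0.33194004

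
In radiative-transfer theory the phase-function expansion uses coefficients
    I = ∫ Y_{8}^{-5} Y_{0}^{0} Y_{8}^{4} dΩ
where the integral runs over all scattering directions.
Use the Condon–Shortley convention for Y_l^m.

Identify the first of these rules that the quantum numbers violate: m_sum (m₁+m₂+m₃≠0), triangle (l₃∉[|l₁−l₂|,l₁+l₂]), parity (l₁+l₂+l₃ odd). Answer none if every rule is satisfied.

m_sum

Σmᵢ = -1  ✗
l₃∈[|l₁−l₂|,l₁+l₂]=[8,8], have l₃=8
Σlᵢ = 16 ⇒ even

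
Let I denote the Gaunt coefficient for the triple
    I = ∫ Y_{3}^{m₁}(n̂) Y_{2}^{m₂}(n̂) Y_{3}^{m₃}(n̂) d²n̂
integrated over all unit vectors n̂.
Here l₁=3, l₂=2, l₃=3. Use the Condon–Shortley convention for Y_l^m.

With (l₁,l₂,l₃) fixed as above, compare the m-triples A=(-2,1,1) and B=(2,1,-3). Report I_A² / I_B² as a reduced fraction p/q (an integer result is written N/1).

l's match ⇒ only the (l;m) 3-j factors differ between A and B.
A: triangle coeff Δ(3,2,3) = 1/3780; Σ_t [1,2]: t=1:−1/48 t=2:+1/12 = 1/16; (3j)²=1/28 [(3 2 3; -2 1 1)], sign=+1
B: triangle coeff Δ(3,2,3) = 1/3780; Σ_t [1,1]: t=1:−1/48 = -1/48; (3j)²=5/84 [(3 2 3; 2 1 -3)], sign=-1
I_A²/I_B² = (1/28)/(5/84) = 3/5

3/5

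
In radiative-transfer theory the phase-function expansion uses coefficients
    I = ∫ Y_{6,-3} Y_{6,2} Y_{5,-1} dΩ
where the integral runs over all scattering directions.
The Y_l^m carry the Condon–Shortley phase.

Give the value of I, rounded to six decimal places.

0.000000

-3 + 2 − 1 = -2 ≠ 0: azimuthal integral kills it; I = 0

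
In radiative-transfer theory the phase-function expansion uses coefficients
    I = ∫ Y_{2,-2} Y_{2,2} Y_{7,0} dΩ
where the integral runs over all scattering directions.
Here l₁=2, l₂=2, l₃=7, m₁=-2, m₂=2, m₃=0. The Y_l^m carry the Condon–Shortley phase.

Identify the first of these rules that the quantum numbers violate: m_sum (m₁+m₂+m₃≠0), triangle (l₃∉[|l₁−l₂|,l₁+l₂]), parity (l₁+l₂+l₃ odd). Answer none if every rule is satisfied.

triangle

Σmᵢ = 0  ✓
l₃∈[|l₁−l₂|,l₁+l₂]=[0,4], have l₃=7  ✗
Σlᵢ = 11 ⇒ odd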